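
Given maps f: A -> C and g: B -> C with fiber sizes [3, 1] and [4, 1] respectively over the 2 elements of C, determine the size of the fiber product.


The pullback A x_C B consists of pairs (a, b) with f(a) = g(b).
For each element c in C, the fiber product has |f^-1(c)| * |g^-1(c)| elements.
Summing over C: 3 * 4 + 1 * 1
= 12 + 1 = 13

13


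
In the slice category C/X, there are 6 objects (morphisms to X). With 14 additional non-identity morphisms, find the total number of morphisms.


In the slice category C/X, objects are morphisms to X.
Identity morphisms: 6 (one per object of C/X).
Non-identity morphisms: 14.
Total = 6 + 14 = 20

20


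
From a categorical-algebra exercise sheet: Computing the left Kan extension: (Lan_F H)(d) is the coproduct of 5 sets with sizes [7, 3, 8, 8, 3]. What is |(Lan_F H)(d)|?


Pointwise, the left Kan extension (Lan_F H)(d) is the colimit, indexed
by the comma category (F downarrow d), of H composed with the
projection (F downarrow d) -> C. Here that colimit is given
as a coproduct (disjoint union) of sets, so its cardinality is the
sum of the sizes of the summands.
Coproduct of sets with sizes: 7 + 3 + 8 + 8 + 3
= 29

29


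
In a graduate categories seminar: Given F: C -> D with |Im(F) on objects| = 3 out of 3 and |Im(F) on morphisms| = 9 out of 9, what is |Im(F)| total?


The image of F consists of distinct objects and distinct morphisms.
|Im(F)| on objects = 3
|Im(F)| on morphisms = 9
Total image cardinality = 3 + 9 = 12

12


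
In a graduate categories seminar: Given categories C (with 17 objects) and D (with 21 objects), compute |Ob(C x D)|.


The product category C x D has objects that are pairs (c, d).
Number of pairs = |Ob(C)| * |Ob(D)| = 17 * 21 = 357

357


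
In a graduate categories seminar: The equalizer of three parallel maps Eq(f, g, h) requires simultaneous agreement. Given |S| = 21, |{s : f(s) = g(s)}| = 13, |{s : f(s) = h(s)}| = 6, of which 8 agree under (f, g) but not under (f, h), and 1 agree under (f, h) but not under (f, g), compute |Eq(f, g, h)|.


Eq(f, g, h) is the triple-agreement set: points in S where all three
maps take the same value. Using inclusion-exclusion on the pairwise data:
Pair (f, g) agrees on 13 points; pair (f, h) on 6 points.
Points agreeing under (f, g) but not (f, h) = 8; under (f, h) but not (f, g) = 1.
Triple-agreement = agreement-in-(f, g) minus points that agree under (f, g) but not (f, h):
|Eq(f, g, h)| = 13 - 8 = 5
(cross-check via (f, h): 6 - 1 = 5.)

5


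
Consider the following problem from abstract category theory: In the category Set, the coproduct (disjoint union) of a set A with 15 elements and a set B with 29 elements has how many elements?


In Set, the coproduct A + B is the disjoint union.
|A + B| = |A| + |B| = 15 + 29 = 44

44


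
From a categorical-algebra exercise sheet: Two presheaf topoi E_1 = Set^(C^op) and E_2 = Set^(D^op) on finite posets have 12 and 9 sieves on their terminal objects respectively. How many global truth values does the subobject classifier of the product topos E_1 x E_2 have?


In a product of presheaf topoi E_1 x E_2, the subobject classifier
is Omega = Omega_1 x Omega_2 (componentwise), so
|Omega(top)| = |Omega_1(top_1)| * |Omega_2(top_2)|.
= 12 * 9 = 108.

108


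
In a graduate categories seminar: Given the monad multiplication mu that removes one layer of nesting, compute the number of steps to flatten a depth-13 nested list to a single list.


Each application of mu: T^2 -> T removes one layer of nesting.
Starting at depth 13 (i.e., T^13(X)), we need to reach T(X).
Number of mu applications = 13 - 1 = 12

12


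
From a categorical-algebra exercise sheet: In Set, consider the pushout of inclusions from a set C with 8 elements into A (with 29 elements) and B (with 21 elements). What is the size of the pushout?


The pushout A +_C B identifies the images of C in A and B.
|A +_C B| = |A| + |B| - |C| (for injections).
= 29 + 21 - 8 = 42

42


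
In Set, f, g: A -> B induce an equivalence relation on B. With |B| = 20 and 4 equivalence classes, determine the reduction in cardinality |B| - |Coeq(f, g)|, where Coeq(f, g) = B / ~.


The coequalizer Coeq(f, g) = B / ~ has one element per equivalence class.
|B| = 20, |Coeq(f, g)| = 4.
|B| - |Coeq(f, g)| = 20 - 4 = 16.

16


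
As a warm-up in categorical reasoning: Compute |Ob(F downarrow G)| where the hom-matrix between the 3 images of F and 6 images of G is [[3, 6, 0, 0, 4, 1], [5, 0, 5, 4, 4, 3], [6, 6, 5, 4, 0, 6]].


Objects of (F downarrow G) are triples (a, b, h: F(a)->G(b)).
The count equals the sum of all entries in the hom-matrix.
sum(row 0) = 14
sum(row 1) = 21
sum(row 2) = 27
Grand total = 62

62


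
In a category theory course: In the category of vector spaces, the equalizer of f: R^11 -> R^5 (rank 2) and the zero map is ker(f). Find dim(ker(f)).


The equalizer of f and the zero map is ker(f).
By the rank-nullity theorem: dim(ker(f)) = dim(domain) - rank(f).
dim(ker(f)) = 11 - 2 = 9

9


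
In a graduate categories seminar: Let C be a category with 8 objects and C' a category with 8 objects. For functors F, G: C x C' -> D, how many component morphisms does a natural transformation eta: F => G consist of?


A natural transformation eta: F => G assigns one component morphism per
object of the domain category.
The domain is the product category C x C', so
|Ob(C x C')| = |Ob(C)| * |Ob(C')| = 8 * 8 = 64.
Therefore eta has 64 component morphisms.

64


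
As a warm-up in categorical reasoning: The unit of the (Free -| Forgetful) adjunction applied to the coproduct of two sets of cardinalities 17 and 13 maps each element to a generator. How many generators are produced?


The unit eta_X: X -> U(F(X)) of the Free-Forgetful adjunction
maps each element of X to a generator of F(X). For X = S + T (disjoint
union in Set), |S + T| = |S| + |T|.
Total mappings = 17 + 13 = 30.

30


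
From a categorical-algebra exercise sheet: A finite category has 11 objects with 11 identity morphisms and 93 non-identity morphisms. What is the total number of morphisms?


Each object has an identity morphism, giving 11 identities.
Adding the 93 non-identity morphisms:
Total = 11 + 93 = 104

104


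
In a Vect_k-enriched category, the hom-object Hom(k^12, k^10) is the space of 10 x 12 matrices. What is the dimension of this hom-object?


In Vect-enriched categories, Hom(k^n, k^m) is the space of m x n matrices.
dim(Hom(k^12, k^10)) = 10 * 12 = 120

120


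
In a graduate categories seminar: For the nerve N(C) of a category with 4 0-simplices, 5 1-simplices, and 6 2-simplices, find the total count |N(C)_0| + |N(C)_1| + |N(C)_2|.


The 2-skeleton of the nerve N(C) consists of simplices in dimensions 0, 1, 2:
  |N(C)_0| = 4 (objects)
  |N(C)_1| = 5 (morphisms)
  |N(C)_2| = 6 (composable pairs)
Total = 4 + 5 + 6 = 15

15


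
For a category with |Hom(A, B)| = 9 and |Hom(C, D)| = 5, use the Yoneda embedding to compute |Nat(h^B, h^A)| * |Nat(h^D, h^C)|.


By the Yoneda lemma, Nat(h^B, h^A) is isomorphic to Hom(A, B),
so |Nat(h^B, h^A)| = |Hom(A, B)| and |Nat(h^D, h^C)| = |Hom(C, D)|.
|Hom(A, B)| = 9, |Hom(C, D)| = 5.
|Nat(h^B, h^A) x Nat(h^D, h^C)| = 9 * 5 = 45

45


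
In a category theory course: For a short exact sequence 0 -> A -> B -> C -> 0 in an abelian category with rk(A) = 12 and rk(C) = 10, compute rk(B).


For a short exact sequence 0 -> A -> B -> C -> 0,
rank is additive: rank(B) = rank(A) + rank(C).
rank(B) = 12 + 10 = 22

22


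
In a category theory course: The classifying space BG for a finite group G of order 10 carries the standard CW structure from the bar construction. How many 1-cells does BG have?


In the bar-construction CW model of BG, the n-cells are indexed by
n-tuples [g_1|...|g_n] of non-identity elements of G (degenerate
simplices with some g_i = e do not contribute cells), so there are
(|G| - 1)^n n-cells.
For dim = 1 with |G| = 10:
cells = (10 - 1)^1 = 9^1 = 9

9


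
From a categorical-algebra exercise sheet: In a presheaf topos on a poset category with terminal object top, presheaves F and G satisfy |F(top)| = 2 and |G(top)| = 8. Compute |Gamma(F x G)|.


Global sections of a presheaf on a poset with terminal top satisfy
Gamma(H) ~ H(top). Presheaves admit pointwise products, so
(F x G)(top) = F(top) x G(top) (Cartesian product).
|Gamma(F x G)| = |F(top)| * |G(top)| = 2 * 8 = 16.

16


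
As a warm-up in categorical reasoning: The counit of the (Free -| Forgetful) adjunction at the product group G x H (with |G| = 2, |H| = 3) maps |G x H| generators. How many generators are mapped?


The counit epsilon_K: F(U(K)) -> K of the Free-Forgetful adjunction
maps |K| generators of F(U(K)) into K. For K = G x H (the product group),
|G x H| = |G| * |H|.
Total generators mapped = 2 * 3 = 6.

6


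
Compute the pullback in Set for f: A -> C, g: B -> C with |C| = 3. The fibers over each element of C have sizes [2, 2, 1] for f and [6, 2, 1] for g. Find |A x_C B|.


The pullback A x_C B consists of pairs (a, b) with f(a) = g(b).
For each element c in C, the fiber product has |f^-1(c)| * |g^-1(c)| elements.
Summing over C: 2 * 6 + 2 * 2 + 1 * 1
= 12 + 4 + 1 = 17

17


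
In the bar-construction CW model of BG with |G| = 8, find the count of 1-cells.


In the bar-construction CW model of BG, the n-cells are indexed by
n-tuples [g_1|...|g_n] of non-identity elements of G (degenerate
simplices with some g_i = e do not contribute cells), so there are
(|G| - 1)^n n-cells.
For dim = 1 with |G| = 8:
cells = (8 - 1)^1 = 7^1 = 7

7


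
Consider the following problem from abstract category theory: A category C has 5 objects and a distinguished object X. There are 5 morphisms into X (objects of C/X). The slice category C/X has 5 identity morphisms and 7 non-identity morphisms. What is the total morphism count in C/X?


In the slice category C/X, objects are morphisms to X.
Identity morphisms: 5 (one per object of C/X).
Non-identity morphisms: 7.
Total = 5 + 7 = 12

12


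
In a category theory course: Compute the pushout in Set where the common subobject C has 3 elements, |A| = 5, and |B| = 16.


The pushout A +_C B identifies the images of C in A and B.
|A +_C B| = |A| + |B| - |C| (for injections).
= 5 + 16 - 3 = 18

18


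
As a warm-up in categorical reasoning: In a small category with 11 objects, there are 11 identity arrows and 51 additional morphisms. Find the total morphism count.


Each object has an identity morphism, giving 11 identities.
Adding the 51 non-identity morphisms:
Total = 11 + 51 = 62

62


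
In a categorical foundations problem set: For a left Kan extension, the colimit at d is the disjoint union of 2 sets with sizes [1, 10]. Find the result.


Pointwise, the left Kan extension (Lan_F H)(d) is the colimit, indexed
by the comma category (F downarrow d), of H composed with the
projection (F downarrow d) -> C. Here that colimit is given
as a coproduct (disjoint union) of sets, so its cardinality is the
sum of the sizes of the summands.
Coproduct of sets with sizes: 1 + 10
= 11

11


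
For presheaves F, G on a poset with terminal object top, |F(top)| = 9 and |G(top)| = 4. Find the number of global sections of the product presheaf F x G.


Global sections of a presheaf on a poset with terminal top satisfy
Gamma(H) ~ H(top). Presheaves admit pointwise products, so
(F x G)(top) = F(top) x G(top) (Cartesian product).
|Gamma(F x G)| = |F(top)| * |G(top)| = 9 * 4 = 36.

36


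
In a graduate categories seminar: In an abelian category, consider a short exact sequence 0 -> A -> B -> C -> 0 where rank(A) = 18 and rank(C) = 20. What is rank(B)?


For a short exact sequence 0 -> A -> B -> C -> 0,
rank is additive: rank(B) = rank(A) + rank(C).
rank(B) = 18 + 20 = 38

38


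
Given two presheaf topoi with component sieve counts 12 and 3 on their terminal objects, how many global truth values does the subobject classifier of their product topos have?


In a product of presheaf topoi E_1 x E_2, the subobject classifier
is Omega = Omega_1 x Omega_2 (componentwise), so
|Omega(top)| = |Omega_1(top_1)| * |Omega_2(top_2)|.
= 12 * 3 = 36.

36


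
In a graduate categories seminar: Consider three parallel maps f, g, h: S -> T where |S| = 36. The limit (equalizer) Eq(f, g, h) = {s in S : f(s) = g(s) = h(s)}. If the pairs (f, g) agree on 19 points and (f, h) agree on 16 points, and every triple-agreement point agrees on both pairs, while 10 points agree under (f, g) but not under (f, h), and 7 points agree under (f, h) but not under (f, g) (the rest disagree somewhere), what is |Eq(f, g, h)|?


Eq(f, g, h) is the triple-agreement set: points in S where all three
maps take the same value. Using inclusion-exclusion on the pairwise data:
Pair (f, g) agrees on 19 points; pair (f, h) on 16 points.
Points agreeing under (f, g) but not (f, h) = 10; under (f, h) but not (f, g) = 7.
Triple-agreement = agreement-in-(f, g) minus points that agree under (f, g) but not (f, h):
|Eq(f, g, h)| = 19 - 10 = 9
(cross-check via (f, h): 16 - 7 = 9.)

9


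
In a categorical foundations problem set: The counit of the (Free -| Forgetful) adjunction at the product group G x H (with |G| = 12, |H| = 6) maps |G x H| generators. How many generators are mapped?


The counit epsilon_K: F(U(K)) -> K of the Free-Forgetful adjunction
maps |K| generators of F(U(K)) into K. For K = G x H (the product group),
|G x H| = |G| * |H|.
Total generators mapped = 12 * 6 = 72.

72


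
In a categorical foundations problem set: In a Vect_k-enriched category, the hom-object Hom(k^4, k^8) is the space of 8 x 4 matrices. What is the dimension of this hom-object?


In Vect-enriched categories, Hom(k^n, k^m) is the space of m x n matrices.
dim(Hom(k^4, k^8)) = 8 * 4 = 32

32


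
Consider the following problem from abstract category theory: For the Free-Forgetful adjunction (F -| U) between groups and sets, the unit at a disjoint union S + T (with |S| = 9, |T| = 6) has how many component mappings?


The unit eta_X: X -> U(F(X)) of the Free-Forgetful adjunction
maps each element of X to a generator of F(X). For X = S + T (disjoint
union in Set), |S + T| = |S| + |T|.
Total mappings = 9 + 6 = 15.

15


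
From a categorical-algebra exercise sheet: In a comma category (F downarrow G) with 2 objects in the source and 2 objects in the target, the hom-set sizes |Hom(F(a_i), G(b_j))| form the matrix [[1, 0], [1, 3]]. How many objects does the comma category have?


Objects of (F downarrow G) are triples (a, b, h: F(a)->G(b)).
The count equals the sum of all entries in the hom-matrix.
sum(row 0) = 1
sum(row 1) = 4
Grand total = 5

5


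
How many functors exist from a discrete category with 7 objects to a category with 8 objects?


A functor from a discrete category C to D is determined by
where each object maps. Each of the 7 objects of C can map
to any of the 8 objects of D independently.
Number of functors = 8^7 = 2097152

2097152


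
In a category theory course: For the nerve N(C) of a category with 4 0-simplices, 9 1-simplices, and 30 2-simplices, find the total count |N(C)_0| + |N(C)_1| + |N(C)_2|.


The 2-skeleton of the nerve N(C) consists of simplices in dimensions 0, 1, 2:
  |N(C)_0| = 4 (objects)
  |N(C)_1| = 9 (morphisms)
  |N(C)_2| = 30 (composable pairs)
Total = 4 + 9 + 30 = 43

43


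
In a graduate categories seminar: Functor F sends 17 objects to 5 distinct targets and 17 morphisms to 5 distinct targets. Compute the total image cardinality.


The image of F consists of distinct objects and distinct morphisms.
|Im(F)| on objects = 5
|Im(F)| on morphisms = 5
Total image cardinality = 5 + 5 = 10

10


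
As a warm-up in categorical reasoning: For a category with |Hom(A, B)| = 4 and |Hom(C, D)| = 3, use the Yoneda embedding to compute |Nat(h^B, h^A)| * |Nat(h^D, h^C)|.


By the Yoneda lemma, Nat(h^B, h^A) is isomorphic to Hom(A, B),
so |Nat(h^B, h^A)| = |Hom(A, B)| and |Nat(h^D, h^C)| = |Hom(C, D)|.
|Hom(A, B)| = 4, |Hom(C, D)| = 3.
|Nat(h^B, h^A) x Nat(h^D, h^C)| = 4 * 3 = 12

12


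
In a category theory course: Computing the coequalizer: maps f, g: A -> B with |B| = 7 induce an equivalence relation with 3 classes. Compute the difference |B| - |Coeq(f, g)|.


The coequalizer Coeq(f, g) = B / ~ has one element per equivalence class.
|B| = 7, |Coeq(f, g)| = 3.
|B| - |Coeq(f, g)| = 7 - 3 = 4.

4


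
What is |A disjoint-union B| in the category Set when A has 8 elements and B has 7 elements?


In Set, the coproduct A + B is the disjoint union.
|A + B| = |A| + |B| = 8 + 7 = 15

15


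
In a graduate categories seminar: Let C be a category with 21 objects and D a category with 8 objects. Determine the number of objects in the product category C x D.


The product category C x D has objects that are pairs (c, d).
Number of pairs = |Ob(C)| * |Ob(D)| = 21 * 8 = 168

168


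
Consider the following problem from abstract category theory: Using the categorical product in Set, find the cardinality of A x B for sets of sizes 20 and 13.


In Set, the product A x B is the Cartesian product.
By the universal property, |A x B| = |A| * |B|.
|A x B| = 20 * 13 = 260

260


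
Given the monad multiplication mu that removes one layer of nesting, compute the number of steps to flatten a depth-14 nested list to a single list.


Each application of mu: T^2 -> T removes one layer of nesting.
Starting at depth 14 (i.e., T^14(X)), we need to reach T(X).
Number of mu applications = 14 - 1 = 13

13


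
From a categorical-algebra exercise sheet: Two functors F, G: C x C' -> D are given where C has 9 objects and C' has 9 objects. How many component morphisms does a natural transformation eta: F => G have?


A natural transformation eta: F => G assigns one component morphism per
object of the domain category.
The domain is the product category C x C', so
|Ob(C x C')| = |Ob(C)| * |Ob(C')| = 9 * 9 = 81.
Therefore eta has 81 component morphisms.

81


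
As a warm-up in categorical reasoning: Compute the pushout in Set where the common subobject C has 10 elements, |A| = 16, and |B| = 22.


The pushout A +_C B identifies the images of C in A and B.
|A +_C B| = |A| + |B| - |C| (for injections).
= 16 + 22 - 10 = 28

28


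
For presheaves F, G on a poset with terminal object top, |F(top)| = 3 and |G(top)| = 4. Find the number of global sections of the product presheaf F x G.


Global sections of a presheaf on a poset with terminal top satisfy
Gamma(H) ~ H(top). Presheaves admit pointwise products, so
(F x G)(top) = F(top) x G(top) (Cartesian product).
|Gamma(F x G)| = |F(top)| * |G(top)| = 3 * 4 = 12.

12


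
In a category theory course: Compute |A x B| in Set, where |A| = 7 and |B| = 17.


In Set, the product A x B is the Cartesian product.
By the universal property, |A x B| = |A| * |B|.
|A x B| = 7 * 17 = 119

119


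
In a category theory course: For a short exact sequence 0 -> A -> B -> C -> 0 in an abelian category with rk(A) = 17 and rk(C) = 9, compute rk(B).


For a short exact sequence 0 -> A -> B -> C -> 0,
rank is additive: rank(B) = rank(A) + rank(C).
rank(B) = 17 + 9 = 26

26


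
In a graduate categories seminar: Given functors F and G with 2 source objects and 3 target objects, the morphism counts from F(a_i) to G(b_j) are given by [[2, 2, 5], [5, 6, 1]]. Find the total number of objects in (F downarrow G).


Objects of (F downarrow G) are triples (a, b, h: F(a)->G(b)).
The count equals the sum of all entries in the hom-matrix.
sum(row 0) = 9
sum(row 1) = 12
Grand total = 21

21


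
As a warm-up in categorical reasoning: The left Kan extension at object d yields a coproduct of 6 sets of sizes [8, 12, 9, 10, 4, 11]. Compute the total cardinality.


Pointwise, the left Kan extension (Lan_F H)(d) is the colimit, indexed
by the comma category (F downarrow d), of H composed with the
projection (F downarrow d) -> C. Here that colimit is given
as a coproduct (disjoint union) of sets, so its cardinality is the
sum of the sizes of the summands.
Coproduct of sets with sizes: 8 + 12 + 9 + 10 + 4 + 11
= 54

54


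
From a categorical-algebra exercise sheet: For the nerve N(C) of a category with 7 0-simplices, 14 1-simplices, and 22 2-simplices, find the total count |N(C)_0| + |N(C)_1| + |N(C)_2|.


The 2-skeleton of the nerve N(C) consists of simplices in dimensions 0, 1, 2:
  |N(C)_0| = 7 (objects)
  |N(C)_1| = 14 (morphisms)
  |N(C)_2| = 22 (composable pairs)
Total = 7 + 14 + 22 = 43

43


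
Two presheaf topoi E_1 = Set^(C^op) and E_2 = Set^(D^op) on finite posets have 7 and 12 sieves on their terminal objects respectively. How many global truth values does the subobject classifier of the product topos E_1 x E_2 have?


In a product of presheaf topoi E_1 x E_2, the subobject classifier
is Omega = Omega_1 x Omega_2 (componentwise), so
|Omega(top)| = |Omega_1(top_1)| * |Omega_2(top_2)|.
= 7 * 12 = 84.

84


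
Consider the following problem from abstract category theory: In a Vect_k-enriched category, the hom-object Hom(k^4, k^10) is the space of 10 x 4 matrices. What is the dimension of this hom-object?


In Vect-enriched categories, Hom(k^n, k^m) is the space of m x n matrices.
dim(Hom(k^4, k^10)) = 10 * 4 = 40

40


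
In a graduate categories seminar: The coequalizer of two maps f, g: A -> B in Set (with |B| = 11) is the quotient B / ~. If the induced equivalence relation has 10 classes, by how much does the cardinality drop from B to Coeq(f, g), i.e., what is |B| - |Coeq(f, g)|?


The coequalizer Coeq(f, g) = B / ~ has one element per equivalence class.
|B| = 11, |Coeq(f, g)| = 10.
|B| - |Coeq(f, g)| = 11 - 10 = 1.

1


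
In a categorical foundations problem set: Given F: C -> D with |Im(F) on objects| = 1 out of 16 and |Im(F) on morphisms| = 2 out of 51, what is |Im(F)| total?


The image of F consists of distinct objects and distinct morphisms.
|Im(F)| on objects = 1
|Im(F)| on morphisms = 2
Total image cardinality = 1 + 2 = 3

3


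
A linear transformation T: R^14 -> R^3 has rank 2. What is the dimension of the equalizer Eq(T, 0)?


The equalizer of f and the zero map is ker(f).
By the rank-nullity theorem: dim(ker(f)) = dim(domain) - rank(f).
dim(ker(f)) = 14 - 2 = 12

12


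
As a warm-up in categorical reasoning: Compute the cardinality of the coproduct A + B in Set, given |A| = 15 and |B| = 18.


In Set, the coproduct A + B is the disjoint union.
|A + B| = |A| + |B| = 15 + 18 = 33

33


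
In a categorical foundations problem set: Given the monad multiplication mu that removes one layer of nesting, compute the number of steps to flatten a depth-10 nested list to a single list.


Each application of mu: T^2 -> T removes one layer of nesting.
Starting at depth 10 (i.e., T^10(X)), we need to reach T(X).
Number of mu applications = 10 - 1 = 9

9


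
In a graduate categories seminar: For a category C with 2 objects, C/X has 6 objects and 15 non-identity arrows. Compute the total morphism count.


In the slice category C/X, objects are morphisms to X.
Identity morphisms: 6 (one per object of C/X).
Non-identity morphisms: 15.
Total = 6 + 15 = 21

21


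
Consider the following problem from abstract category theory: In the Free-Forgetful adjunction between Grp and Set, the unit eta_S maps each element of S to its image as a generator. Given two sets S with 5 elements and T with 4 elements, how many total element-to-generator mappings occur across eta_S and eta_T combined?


The unit eta_X: X -> U(F(X)) of the Free-Forgetful adjunction
maps each element of X to a generator of F(X). For X = S + T (disjoint
union in Set), |S + T| = |S| + |T|.
Total mappings = 5 + 4 = 9.

9


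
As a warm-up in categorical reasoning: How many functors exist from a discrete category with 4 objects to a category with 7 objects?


A functor from a discrete category C to D is determined by
where each object maps. Each of the 4 objects of C can map
to any of the 7 objects of D independently.
Number of functors = 7^4 = 2401

2401


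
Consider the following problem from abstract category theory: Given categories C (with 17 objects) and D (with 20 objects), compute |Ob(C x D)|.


The product category C x D has objects that are pairs (c, d).
Number of pairs = |Ob(C)| * |Ob(D)| = 17 * 20 = 340

340


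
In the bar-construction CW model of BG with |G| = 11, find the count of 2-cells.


In the bar-construction CW model of BG, the n-cells are indexed by
n-tuples [g_1|...|g_n] of non-identity elements of G (degenerate
simplices with some g_i = e do not contribute cells), so there are
(|G| - 1)^n n-cells.
For dim = 2 with |G| = 11:
cells = (11 - 1)^2 = 10^2 = 100

100


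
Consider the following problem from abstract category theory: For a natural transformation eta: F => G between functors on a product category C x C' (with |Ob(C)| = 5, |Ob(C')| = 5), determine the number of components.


A natural transformation eta: F => G assigns one component morphism per
object of the domain category.
The domain is the product category C x C', so
|Ob(C x C')| = |Ob(C)| * |Ob(C')| = 5 * 5 = 25.
Therefore eta has 25 component morphisms.

25


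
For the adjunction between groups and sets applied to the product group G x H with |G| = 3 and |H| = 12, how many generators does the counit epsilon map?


The counit epsilon_K: F(U(K)) -> K of the Free-Forgetful adjunction
maps |K| generators of F(U(K)) into K. For K = G x H (the product group),
|G x H| = |G| * |H|.
Total generators mapped = 3 * 12 = 36.

36


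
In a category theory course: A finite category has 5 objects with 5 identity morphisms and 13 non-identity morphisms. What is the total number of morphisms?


Each object has an identity morphism, giving 5 identities.
Adding the 13 non-identity morphisms:
Total = 5 + 13 = 18

18


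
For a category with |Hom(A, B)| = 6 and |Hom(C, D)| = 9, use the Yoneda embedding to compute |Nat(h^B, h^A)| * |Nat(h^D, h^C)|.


By the Yoneda lemma, Nat(h^B, h^A) is isomorphic to Hom(A, B),
so |Nat(h^B, h^A)| = |Hom(A, B)| and |Nat(h^D, h^C)| = |Hom(C, D)|.
|Hom(A, B)| = 6, |Hom(C, D)| = 9.
|Nat(h^B, h^A) x Nat(h^D, h^C)| = 6 * 9 = 54

54


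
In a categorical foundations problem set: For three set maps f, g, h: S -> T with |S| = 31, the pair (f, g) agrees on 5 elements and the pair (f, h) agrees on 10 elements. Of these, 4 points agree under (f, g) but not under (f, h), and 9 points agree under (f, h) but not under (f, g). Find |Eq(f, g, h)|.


Eq(f, g, h) is the triple-agreement set: points in S where all three
maps take the same value. Using inclusion-exclusion on the pairwise data:
Pair (f, g) agrees on 5 points; pair (f, h) on 10 points.
Points agreeing under (f, g) but not (f, h) = 4; under (f, h) but not (f, g) = 9.
Triple-agreement = agreement-in-(f, g) minus points that agree under (f, g) but not (f, h):
|Eq(f, g, h)| = 5 - 4 = 1
(cross-check via (f, h): 10 - 9 = 1.)

1


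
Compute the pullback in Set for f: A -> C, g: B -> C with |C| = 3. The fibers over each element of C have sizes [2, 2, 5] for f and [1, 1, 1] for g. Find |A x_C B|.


The pullback A x_C B consists of pairs (a, b) with f(a) = g(b).
For each element c in C, the fiber product has |f^-1(c)| * |g^-1(c)| elements.
Summing over C: 2 * 1 + 2 * 1 + 5 * 1
= 2 + 2 + 5 = 9

9


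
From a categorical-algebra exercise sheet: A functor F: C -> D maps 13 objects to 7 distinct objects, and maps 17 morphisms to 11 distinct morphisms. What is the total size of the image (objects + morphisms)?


The image of F consists of distinct objects and distinct morphisms.
|Im(F)| on objects = 7
|Im(F)| on morphisms = 11
Total image cardinality = 7 + 11 = 18

18


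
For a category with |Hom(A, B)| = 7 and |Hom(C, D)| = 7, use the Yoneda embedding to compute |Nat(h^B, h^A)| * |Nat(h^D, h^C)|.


By the Yoneda lemma, Nat(h^B, h^A) is isomorphic to Hom(A, B),
so |Nat(h^B, h^A)| = |Hom(A, B)| and |Nat(h^D, h^C)| = |Hom(C, D)|.
|Hom(A, B)| = 7, |Hom(C, D)| = 7.
|Nat(h^B, h^A) x Nat(h^D, h^C)| = 7 * 7 = 49

49


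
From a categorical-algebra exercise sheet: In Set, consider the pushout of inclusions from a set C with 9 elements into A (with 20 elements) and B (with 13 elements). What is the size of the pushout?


The pushout A +_C B identifies the images of C in A and B.
|A +_C B| = |A| + |B| - |C| (for injections).
= 20 + 13 - 9 = 24

24


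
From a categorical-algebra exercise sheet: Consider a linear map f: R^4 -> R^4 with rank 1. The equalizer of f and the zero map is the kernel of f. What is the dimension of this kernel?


The equalizer of f and the zero map is ker(f).
By the rank-nullity theorem: dim(ker(f)) = dim(domain) - rank(f).
dim(ker(f)) = 4 - 1 = 3

3


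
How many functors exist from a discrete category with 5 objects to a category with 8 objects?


A functor from a discrete category C to D is determined by
where each object maps. Each of the 5 objects of C can map
to any of the 8 objects of D independently.
Number of functors = 8^5 = 32768

32768


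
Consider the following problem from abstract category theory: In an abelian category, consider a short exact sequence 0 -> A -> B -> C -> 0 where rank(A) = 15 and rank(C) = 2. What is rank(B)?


For a short exact sequence 0 -> A -> B -> C -> 0,
rank is additive: rank(B) = rank(A) + rank(C).
rank(B) = 15 + 2 = 17

17


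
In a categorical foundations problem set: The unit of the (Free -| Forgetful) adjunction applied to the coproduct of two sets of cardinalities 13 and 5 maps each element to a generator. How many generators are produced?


The unit eta_X: X -> U(F(X)) of the Free-Forgetful adjunction
maps each element of X to a generator of F(X). For X = S + T (disjoint
union in Set), |S + T| = |S| + |T|.
Total mappings = 13 + 5 = 18.

18


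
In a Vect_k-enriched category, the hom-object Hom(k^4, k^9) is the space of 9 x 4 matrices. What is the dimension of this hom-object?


In Vect-enriched categories, Hom(k^n, k^m) is the space of m x n matrices.
dim(Hom(k^4, k^9)) = 9 * 4 = 36

36


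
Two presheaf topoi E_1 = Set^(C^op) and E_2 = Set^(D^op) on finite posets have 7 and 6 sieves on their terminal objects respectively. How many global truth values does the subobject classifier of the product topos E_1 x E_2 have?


In a product of presheaf topoi E_1 x E_2, the subobject classifier
is Omega = Omega_1 x Omega_2 (componentwise), so
|Omega(top)| = |Omega_1(top_1)| * |Omega_2(top_2)|.
= 7 * 6 = 42.

42


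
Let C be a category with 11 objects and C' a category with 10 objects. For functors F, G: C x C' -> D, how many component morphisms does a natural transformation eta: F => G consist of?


A natural transformation eta: F => G assigns one component morphism per
object of the domain category.
The domain is the product category C x C', so
|Ob(C x C')| = |Ob(C)| * |Ob(C')| = 11 * 10 = 110.
Therefore eta has 110 component morphisms.

110


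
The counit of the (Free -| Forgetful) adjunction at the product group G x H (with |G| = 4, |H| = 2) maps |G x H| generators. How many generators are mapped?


The counit epsilon_K: F(U(K)) -> K of the Free-Forgetful adjunction
maps |K| generators of F(U(K)) into K. For K = G x H (the product group),
|G x H| = |G| * |H|.
Total generators mapped = 4 * 2 = 8.

8


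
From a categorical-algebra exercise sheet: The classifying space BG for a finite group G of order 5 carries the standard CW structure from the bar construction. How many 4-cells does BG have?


In the bar-construction CW model of BG, the n-cells are indexed by
n-tuples [g_1|...|g_n] of non-identity elements of G (degenerate
simplices with some g_i = e do not contribute cells), so there are
(|G| - 1)^n n-cells.
For dim = 4 with |G| = 5:
cells = (5 - 1)^4 = 4^4 = 256

256


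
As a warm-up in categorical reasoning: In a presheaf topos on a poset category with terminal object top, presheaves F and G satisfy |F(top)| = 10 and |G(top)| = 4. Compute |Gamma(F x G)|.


Global sections of a presheaf on a poset with terminal top satisfy
Gamma(H) ~ H(top). Presheaves admit pointwise products, so
(F x G)(top) = F(top) x G(top) (Cartesian product).
|Gamma(F x G)| = |F(top)| * |G(top)| = 10 * 4 = 40.

40


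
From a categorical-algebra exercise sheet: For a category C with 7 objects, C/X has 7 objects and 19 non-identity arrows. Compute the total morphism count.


In the slice category C/X, objects are morphisms to X.
Identity morphisms: 7 (one per object of C/X).
Non-identity morphisms: 19.
Total = 7 + 19 = 26

26


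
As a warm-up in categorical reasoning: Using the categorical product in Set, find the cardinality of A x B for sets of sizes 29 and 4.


In Set, the product A x B is the Cartesian product.
By the universal property, |A x B| = |A| * |B|.
|A x B| = 29 * 4 = 116

116


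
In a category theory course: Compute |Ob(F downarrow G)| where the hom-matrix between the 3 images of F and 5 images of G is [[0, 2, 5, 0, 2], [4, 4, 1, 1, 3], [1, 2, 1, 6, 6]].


Objects of (F downarrow G) are triples (a, b, h: F(a)->G(b)).
The count equals the sum of all entries in the hom-matrix.
sum(row 0) = 9
sum(row 1) = 13
sum(row 2) = 16
Grand total = 38

38


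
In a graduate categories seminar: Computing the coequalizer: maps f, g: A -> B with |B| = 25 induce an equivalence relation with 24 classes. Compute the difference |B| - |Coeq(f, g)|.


The coequalizer Coeq(f, g) = B / ~ has one element per equivalence class.
|B| = 25, |Coeq(f, g)| = 24.
|B| - |Coeq(f, g)| = 25 - 24 = 1.

1


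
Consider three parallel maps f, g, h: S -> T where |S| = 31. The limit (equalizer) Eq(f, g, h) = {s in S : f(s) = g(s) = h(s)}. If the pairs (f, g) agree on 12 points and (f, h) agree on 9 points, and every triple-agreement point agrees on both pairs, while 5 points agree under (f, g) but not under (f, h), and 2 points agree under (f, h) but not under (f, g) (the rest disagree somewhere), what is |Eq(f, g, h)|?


Eq(f, g, h) is the triple-agreement set: points in S where all three
maps take the same value. Using inclusion-exclusion on the pairwise data:
Pair (f, g) agrees on 12 points; pair (f, h) on 9 points.
Points agreeing under (f, g) but not (f, h) = 5; under (f, h) but not (f, g) = 2.
Triple-agreement = agreement-in-(f, g) minus points that agree under (f, g) but not (f, h):
|Eq(f, g, h)| = 12 - 5 = 7
(cross-check via (f, h): 9 - 2 = 7.)

7


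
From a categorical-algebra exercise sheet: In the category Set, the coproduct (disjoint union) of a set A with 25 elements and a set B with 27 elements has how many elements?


In Set, the coproduct A + B is the disjoint union.
|A + B| = |A| + |B| = 25 + 27 = 52

52


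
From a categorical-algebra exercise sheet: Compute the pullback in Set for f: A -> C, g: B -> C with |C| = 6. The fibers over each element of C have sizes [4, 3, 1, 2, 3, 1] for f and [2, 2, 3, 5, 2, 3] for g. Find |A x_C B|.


The pullback A x_C B consists of pairs (a, b) with f(a) = g(b).
For each element c in C, the fiber product has |f^-1(c)| * |g^-1(c)| elements.
Summing over C: 4 * 2 + 3 * 2 + 1 * 3 + 2 * 5 + 3 * 2 + 1 * 3
= 8 + 6 + 3 + 10 + 6 + 3 = 36

36


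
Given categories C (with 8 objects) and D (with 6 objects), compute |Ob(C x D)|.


The product category C x D has objects that are pairs (c, d).
Number of pairs = |Ob(C)| * |Ob(D)| = 8 * 6 = 48

48


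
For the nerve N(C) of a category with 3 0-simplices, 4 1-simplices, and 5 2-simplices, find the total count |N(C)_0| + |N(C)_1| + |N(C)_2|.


The 2-skeleton of the nerve N(C) consists of simplices in dimensions 0, 1, 2:
  |N(C)_0| = 3 (objects)
  |N(C)_1| = 4 (morphisms)
  |N(C)_2| = 5 (composable pairs)
Total = 3 + 4 + 5 = 12

12


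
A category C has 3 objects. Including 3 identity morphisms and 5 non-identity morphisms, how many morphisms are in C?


Each object has an identity morphism, giving 3 identities.
Adding the 5 non-identity morphisms:
Total = 3 + 5 = 8

8


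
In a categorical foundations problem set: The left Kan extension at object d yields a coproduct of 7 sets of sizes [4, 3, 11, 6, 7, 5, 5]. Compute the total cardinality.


Pointwise, the left Kan extension (Lan_F H)(d) is the colimit, indexed
by the comma category (F downarrow d), of H composed with the
projection (F downarrow d) -> C. Here that colimit is given
as a coproduct (disjoint union) of sets, so its cardinality is the
sum of the sizes of the summands.
Coproduct of sets with sizes: 4 + 3 + 11 + 6 + 7 + 5 + 5
= 41

41


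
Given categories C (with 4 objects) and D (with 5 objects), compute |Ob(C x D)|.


The product category C x D has objects that are pairs (c, d).
Number of pairs = |Ob(C)| * |Ob(D)| = 4 * 5 = 20

20


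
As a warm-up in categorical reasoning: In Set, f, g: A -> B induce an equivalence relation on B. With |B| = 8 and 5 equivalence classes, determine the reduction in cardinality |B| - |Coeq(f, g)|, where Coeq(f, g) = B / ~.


The coequalizer Coeq(f, g) = B / ~ has one element per equivalence class.
|B| = 8, |Coeq(f, g)| = 5.
|B| - |Coeq(f, g)| = 8 - 5 = 3.

3


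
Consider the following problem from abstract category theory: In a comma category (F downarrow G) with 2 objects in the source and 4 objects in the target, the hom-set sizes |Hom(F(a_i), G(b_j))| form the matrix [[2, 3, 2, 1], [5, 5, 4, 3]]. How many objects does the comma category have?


Objects of (F downarrow G) are triples (a, b, h: F(a)->G(b)).
The count equals the sum of all entries in the hom-matrix.
sum(row 0) = 8
sum(row 1) = 17
Grand total = 25

25


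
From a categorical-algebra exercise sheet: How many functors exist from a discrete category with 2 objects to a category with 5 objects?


A functor from a discrete category C to D is determined by
where each object maps. Each of the 2 objects of C can map
to any of the 5 objects of D independently.
Number of functors = 5^2 = 25

25


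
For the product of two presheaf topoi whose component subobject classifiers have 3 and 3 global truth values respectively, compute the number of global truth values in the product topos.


In a product of presheaf topoi E_1 x E_2, the subobject classifier
is Omega = Omega_1 x Omega_2 (componentwise), so
|Omega(top)| = |Omega_1(top_1)| * |Omega_2(top_2)|.
= 3 * 3 = 9.

9


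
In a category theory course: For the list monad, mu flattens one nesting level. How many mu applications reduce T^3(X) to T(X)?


Each application of mu: T^2 -> T removes one layer of nesting.
Starting at depth 3 (i.e., T^3(X)), we need to reach T(X).
Number of mu applications = 3 - 1 = 2

2


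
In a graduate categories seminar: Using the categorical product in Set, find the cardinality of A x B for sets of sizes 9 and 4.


In Set, the product A x B is the Cartesian product.
By the universal property, |A x B| = |A| * |B|.
|A x B| = 9 * 4 = 36

36


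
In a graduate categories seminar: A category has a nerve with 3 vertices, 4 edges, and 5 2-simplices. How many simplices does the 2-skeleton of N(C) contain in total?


The 2-skeleton of the nerve N(C) consists of simplices in dimensions 0, 1, 2:
  |N(C)_0| = 3 (objects)
  |N(C)_1| = 4 (morphisms)
  |N(C)_2| = 5 (composable pairs)
Total = 3 + 4 + 5 = 12

12


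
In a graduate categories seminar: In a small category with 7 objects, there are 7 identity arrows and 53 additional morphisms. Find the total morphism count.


Each object has an identity morphism, giving 7 identities.
Adding the 53 non-identity morphisms:
Total = 7 + 53 = 60

60


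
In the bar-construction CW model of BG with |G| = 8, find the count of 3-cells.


In the bar-construction CW model of BG, the n-cells are indexed by
n-tuples [g_1|...|g_n] of non-identity elements of G (degenerate
simplices with some g_i = e do not contribute cells), so there are
(|G| - 1)^n n-cells.
For dim = 3 with |G| = 8:
cells = (8 - 1)^3 = 7^3 = 343

343


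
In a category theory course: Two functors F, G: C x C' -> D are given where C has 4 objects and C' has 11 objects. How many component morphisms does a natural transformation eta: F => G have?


A natural transformation eta: F => G assigns one component morphism per
object of the domain category.
The domain is the product category C x C', so
|Ob(C x C')| = |Ob(C)| * |Ob(C')| = 4 * 11 = 44.
Therefore eta has 44 component morphisms.

44
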